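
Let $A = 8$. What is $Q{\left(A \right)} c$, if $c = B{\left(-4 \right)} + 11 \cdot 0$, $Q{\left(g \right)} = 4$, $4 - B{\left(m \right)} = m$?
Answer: $32$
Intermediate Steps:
$B{\left(m \right)} = 4 - m$
$c = 8$ ($c = \left(4 - -4\right) + 11 \cdot 0 = \left(4 + 4\right) + 0 = 8 + 0 = 8$)
$Q{\left(A \right)} c = 4 \cdot 8 = 32$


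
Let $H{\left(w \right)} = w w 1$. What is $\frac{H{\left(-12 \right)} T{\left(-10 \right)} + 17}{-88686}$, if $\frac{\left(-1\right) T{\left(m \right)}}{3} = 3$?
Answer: $\frac{1279}{88686} \approx 0.014422$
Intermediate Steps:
$T{\left(m \right)} = -9$ ($T{\left(m \right)} = \left(-3\right) 3 = -9$)
$H{\left(w \right)} = w^{2}$ ($H{\left(w \right)} = w^{2} \cdot 1 = w^{2}$)
$\frac{H{\left(-12 \right)} T{\left(-10 \right)} + 17}{-88686} = \frac{\left(-12\right)^{2} \left(-9\right) + 17}{-88686} = \left(144 \left(-9\right) + 17\right) \left(- \frac{1}{88686}\right) = \left(-1296 + 17\right) \left(- \frac{1}{88686}\right) = \left(-1279\right) \left(- \frac{1}{88686}\right) = \frac{1279}{88686}$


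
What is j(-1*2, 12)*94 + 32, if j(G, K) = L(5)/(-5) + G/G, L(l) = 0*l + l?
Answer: 32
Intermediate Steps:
L(l) = l (L(l) = 0 + l = l)
j(G, K) = 0 (j(G, K) = 5/(-5) + G/G = 5*(-⅕) + 1 = -1 + 1 = 0)
j(-1*2, 12)*94 + 32 = 0*94 + 32 = 0 + 32 = 32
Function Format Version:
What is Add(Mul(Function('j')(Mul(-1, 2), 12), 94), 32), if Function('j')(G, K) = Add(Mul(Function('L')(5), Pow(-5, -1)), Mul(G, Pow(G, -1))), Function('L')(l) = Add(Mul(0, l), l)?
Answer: 32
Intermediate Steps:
Function('L')(l) = l (Function('L')(l) = Add(0, l) = l)
Function('j')(G, K) = 0 (Function('j')(G, K) = Add(Mul(5, Pow(-5, -1)), Mul(G, Pow(G, -1))) = Add(Mul(5, Rational(-1, 5)), 1) = Add(-1, 1) = 0)
Add(Mul(Function('j')(Mul(-1, 2), 12), 94), 32) = Add(Mul(0, 94), 32) = Add(0, 32) = 32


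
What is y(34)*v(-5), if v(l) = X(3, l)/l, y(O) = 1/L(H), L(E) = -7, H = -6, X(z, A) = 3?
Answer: 3/35 ≈ 0.085714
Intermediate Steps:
y(O) = -1/7 (y(O) = 1/(-7) = -1/7)
v(l) = 3/l
y(34)*v(-5) = -3/(7*(-5)) = -3*(-1)/(7*5) = -1/7*(-3/5) = 3/35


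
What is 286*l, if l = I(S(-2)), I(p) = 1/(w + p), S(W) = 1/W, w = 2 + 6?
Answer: 572/15 ≈ 38.133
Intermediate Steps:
w = 8
I(p) = 1/(8 + p)
l = 2/15 (l = 1/(8 + 1/(-2)) = 1/(8 - 1/2) = 1/(15/2) = 2/15 ≈ 0.13333)
286*l = 286*(2/15) = 572/15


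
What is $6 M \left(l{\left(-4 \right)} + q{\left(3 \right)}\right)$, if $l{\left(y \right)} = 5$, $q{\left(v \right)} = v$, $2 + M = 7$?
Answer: $240$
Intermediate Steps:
$M = 5$ ($M = -2 + 7 = 5$)
$6 M \left(l{\left(-4 \right)} + q{\left(3 \right)}\right) = 6 \cdot 5 \left(5 + 3\right) = 30 \cdot 8 = 240$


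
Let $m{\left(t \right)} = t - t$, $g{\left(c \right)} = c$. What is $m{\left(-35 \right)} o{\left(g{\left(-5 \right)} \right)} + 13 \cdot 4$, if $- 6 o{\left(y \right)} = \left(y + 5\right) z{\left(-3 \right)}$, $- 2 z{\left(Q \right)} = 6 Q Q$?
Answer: $52$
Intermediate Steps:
$m{\left(t \right)} = 0$
$z{\left(Q \right)} = - 3 Q^{2}$ ($z{\left(Q \right)} = - \frac{6 Q Q}{2} = - \frac{6 Q^{2}}{2} = - 3 Q^{2}$)
$o{\left(y \right)} = \frac{45}{2} + \frac{9 y}{2}$ ($o{\left(y \right)} = - \frac{\left(y + 5\right) \left(- 3 \left(-3\right)^{2}\right)}{6} = - \frac{\left(5 + y\right) \left(\left(-3\right) 9\right)}{6} = - \frac{\left(5 + y\right) \left(-27\right)}{6} = - \frac{-135 - 27 y}{6} = \frac{45}{2} + \frac{9 y}{2}$)
$m{\left(-35 \right)} o{\left(g{\left(-5 \right)} \right)} + 13 \cdot 4 = 0 \left(\frac{45}{2} + \frac{9}{2} \left(-5\right)\right) + 13 \cdot 4 = 0 \left(\frac{45}{2} - \frac{45}{2}\right) + 52 = 0 \cdot 0 + 52 = 0 + 52 = 52$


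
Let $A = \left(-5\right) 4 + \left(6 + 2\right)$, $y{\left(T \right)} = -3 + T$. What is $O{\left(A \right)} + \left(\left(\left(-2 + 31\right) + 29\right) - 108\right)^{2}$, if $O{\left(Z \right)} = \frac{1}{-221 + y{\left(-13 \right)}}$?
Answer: $\frac{592499}{237} \approx 2500.0$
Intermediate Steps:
$A = -12$ ($A = -20 + 8 = -12$)
$O{\left(Z \right)} = - \frac{1}{237}$ ($O{\left(Z \right)} = \frac{1}{-221 - 16} = \frac{1}{-237} = - \frac{1}{237}$)
$O{\left(A \right)} + \left(\left(\left(-2 + 31\right) + 29\right) - 108\right)^{2} = - \frac{1}{237} + \left(\left(\left(-2 + 31\right) + 29\right) - 108\right)^{2} = - \frac{1}{237} + \left(\left(29 + 29\right) - 108\right)^{2} = - \frac{1}{237} + \left(58 - 108\right)^{2} = - \frac{1}{237} + \left(-50\right)^{2} = - \frac{1}{237} + 2500 = \frac{592499}{237}$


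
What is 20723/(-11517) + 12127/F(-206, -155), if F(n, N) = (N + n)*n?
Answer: -1401419959/856473222 ≈ -1.6363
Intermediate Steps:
F(n, N) = n*(N + n)
20723/(-11517) + 12127/F(-206, -155) = 20723/(-11517) + 12127/((-206*(-155 - 206))) = 20723*(-1/11517) + 12127/((-206*(-361))) = -20723/11517 + 12127/74366 = -1401419959/856473222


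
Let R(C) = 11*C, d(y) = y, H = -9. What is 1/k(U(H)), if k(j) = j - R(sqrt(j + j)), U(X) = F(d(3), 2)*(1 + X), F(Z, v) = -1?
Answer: -1/36 ≈ -0.027778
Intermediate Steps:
U(X) = -1 - X (U(X) = -(1 + X) = -1 - X)
k(j) = j - 11*sqrt(2)*sqrt(j) (k(j) = j - 11*sqrt(j + j) = j - 11*sqrt(2*j) = j - 11*sqrt(2)*sqrt(j))
1/k(U(H)) = 1/((-1 - 1*(-9)) - 11*sqrt(2)*sqrt(-1 - 1*(-9))) = 1/((-1 + 9) - 11*sqrt(2)*sqrt(-1 + 9)) = 1/(8 - 11*sqrt(2)*sqrt(8)) = 1/(8 - 11*sqrt(2)*2*sqrt(2)) = 1/(8 - 44) = 1/(-36) = -1/36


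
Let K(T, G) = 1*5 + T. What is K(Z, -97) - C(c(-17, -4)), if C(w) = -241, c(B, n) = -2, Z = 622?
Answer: 868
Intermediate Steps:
K(T, G) = 5 + T
K(Z, -97) - C(c(-17, -4)) = (5 + 622) - 1*(-241) = 627 + 241 = 868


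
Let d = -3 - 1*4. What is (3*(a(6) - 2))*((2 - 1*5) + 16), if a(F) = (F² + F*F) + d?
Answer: 2457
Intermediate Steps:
d = -7 (d = -3 - 4 = -7)
a(F) = -7 + 2*F² (a(F) = (F² + F*F) - 7 = (F² + F²) - 7 = 2*F² - 7 = -7 + 2*F²)
(3*(a(6) - 2))*((2 - 1*5) + 16) = (3*((-7 + 2*6²) - 2))*((2 - 1*5) + 16) = (3*((-7 + 2*36) - 2))*((2 - 5) + 16) = (3*((-7 + 72) - 2))*(-3 + 16) = (3*(65 - 2))*13 = (3*63)*13 = 189*13 = 2457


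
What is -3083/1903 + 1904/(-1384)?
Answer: -5701/1903 ≈ -2.9958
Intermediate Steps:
-3083/1903 + 1904/(-1384) = -3083*1/1903 + 1904*(-1/1384) = -3083/1903 - 238/173 = -5701/1903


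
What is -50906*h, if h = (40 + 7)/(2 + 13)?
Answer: -2392582/15 ≈ -1.5951e+5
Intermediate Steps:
h = 47/15 ≈ 3.1333
-50906*h = -50906*47/15 = -2392582/15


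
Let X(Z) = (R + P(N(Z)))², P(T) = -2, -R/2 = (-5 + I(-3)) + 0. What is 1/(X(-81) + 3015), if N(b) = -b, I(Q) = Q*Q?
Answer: 1/3115 ≈ 0.00032103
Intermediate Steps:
I(Q) = Q²
R = -8 (R = -2*((-5 + (-3)²) + 0) = -2*((-5 + 9) + 0) = -2*(4 + 0) = -2*4 = -8)
X(Z) = 100 (X(Z) = (-8 - 2)² = (-10)² = 100)
1/(X(-81) + 3015) = 1/(100 + 3015) = 1/3115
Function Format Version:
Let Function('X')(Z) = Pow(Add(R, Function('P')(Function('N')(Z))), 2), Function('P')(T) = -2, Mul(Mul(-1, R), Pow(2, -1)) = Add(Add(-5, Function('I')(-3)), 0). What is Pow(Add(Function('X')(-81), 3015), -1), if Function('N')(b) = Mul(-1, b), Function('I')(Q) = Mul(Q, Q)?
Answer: Rational(1, 3115) ≈ 0.00032103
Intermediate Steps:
Function('I')(Q) = Pow(Q, 2)
R = -8 (R = Mul(-2, Add(Add(-5, Pow(-3, 2)), 0)) = Mul(-2, Add(Add(-5, 9), 0)) = Mul(-2, Add(4, 0)) = Mul(-2, 4) = -8)
Function('X')(Z) = 100 (Function('X')(Z) = Pow(Add(-8, -2), 2) = Pow(-10, 2) = 100)
Pow(Add(Function('X')(-81), 3015), -1) = Pow(Add(100, 3015), -1) = Pow(3115, -1) = Rational(1, 3115)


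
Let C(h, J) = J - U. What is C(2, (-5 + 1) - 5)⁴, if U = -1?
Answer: 4096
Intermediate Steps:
C(h, J) = 1 + J (C(h, J) = J - 1*(-1) = J + 1 = 1 + J)
C(2, (-5 + 1) - 5)⁴ = (1 + ((-5 + 1) - 5))⁴ = (1 + (-4 - 5))⁴ = (1 - 9)⁴ = (-8)⁴ = 4096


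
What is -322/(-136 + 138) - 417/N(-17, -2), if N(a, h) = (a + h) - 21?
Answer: -6023/40 ≈ -150.57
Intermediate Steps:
N(a, h) = -21 + a + h
-322/(-136 + 138) - 417/N(-17, -2) = -322/(-136 + 138) - 417/(-21 - 17 - 2) = -322/2 - 417/(-40) = -322*1/2 - 417*(-1/40) = -161 + 417/40 = -6023/40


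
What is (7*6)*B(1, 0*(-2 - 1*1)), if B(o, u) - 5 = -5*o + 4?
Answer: 168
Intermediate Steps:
B(o, u) = 9 - 5*o (B(o, u) = 5 + (-5*o + 4) = 5 + (4 - 5*o) = 9 - 5*o)
(7*6)*B(1, 0*(-2 - 1*1)) = (7*6)*(9 - 5*1) = 42*(9 - 5) = 42*4 = 168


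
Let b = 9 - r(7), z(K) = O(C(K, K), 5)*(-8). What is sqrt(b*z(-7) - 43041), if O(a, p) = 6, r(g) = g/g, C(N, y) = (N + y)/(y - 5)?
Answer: 15*I*sqrt(193) ≈ 208.39*I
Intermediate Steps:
C(N, y) = (N + y)/(-5 + y)
r(g) = 1
z(K) = -48 (z(K) = 6*(-8) = -48)
b = 8 (b = 9 - 1*1 = 9 - 1 = 8)
sqrt(b*z(-7) - 43041) = sqrt(8*(-48) - 43041) = sqrt(-384 - 43041) = sqrt(-43425) = 15*I*sqrt(193)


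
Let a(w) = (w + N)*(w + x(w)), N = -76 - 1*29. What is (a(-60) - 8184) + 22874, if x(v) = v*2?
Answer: 44390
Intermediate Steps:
N = -105 (N = -76 - 29 = -105)
x(v) = 2*v
a(w) = 3*w*(-105 + w) (a(w) = (w - 105)*(w + 2*w) = (-105 + w)*(3*w) = 3*w*(-105 + w))
(a(-60) - 8184) + 22874 = (3*(-60)*(-105 - 60) - 8184) + 22874 = (3*(-60)*(-165) - 8184) + 22874 = (29700 - 8184) + 22874 = 21516 + 22874 = 44390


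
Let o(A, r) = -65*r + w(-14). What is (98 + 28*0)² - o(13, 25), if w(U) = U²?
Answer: 11033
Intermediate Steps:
o(A, r) = 196 - 65*r (o(A, r) = -65*r + (-14)² = -65*r + 196 = 196 - 65*r)
(98 + 28*0)² - o(13, 25) = (98 + 28*0)² - (196 - 65*25) = (98 + 0)² - (196 - 1625) = 98² - 1*(-1429) = 9604 + 1429 = 11033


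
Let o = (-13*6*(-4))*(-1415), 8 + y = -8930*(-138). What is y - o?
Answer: 1673812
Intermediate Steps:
y = 1232332 (y = -8 - 8930*(-138) = -8 + 1232340 = 1232332)
o = -441480 (o = -78*(-4)*(-1415) = 312*(-1415) = -441480)
y - o = 1232332 - 1*(-441480) = 1232332 + 441480 = 1673812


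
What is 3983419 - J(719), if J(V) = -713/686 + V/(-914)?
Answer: 624405197898/156751 ≈ 3.9834e+6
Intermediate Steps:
J(V) = -713/686 - V/914 (J(V) = -713*1/686 + V*(-1/914) = -713/686 - V/914)
3983419 - J(719) = 3983419 - (-713/686 - 1/914*719) = 3983419 - (-713/686 - 719/914) = 3983419 - 1*(-286229/156751) = 3983419 + 286229/156751 = 624405197898/156751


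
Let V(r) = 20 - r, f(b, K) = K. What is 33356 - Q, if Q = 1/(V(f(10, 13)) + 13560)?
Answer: 452540851/13567 ≈ 33356.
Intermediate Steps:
Q = 1/13567 (Q = 1/((20 - 1*13) + 13560) = 1/((20 - 13) + 13560) = 1/(7 + 13560) = 1/13567 ≈ 7.3708e-5)
33356 - Q = 33356 - 1*1/13567 = 33356 - 1/13567 = 452540851/13567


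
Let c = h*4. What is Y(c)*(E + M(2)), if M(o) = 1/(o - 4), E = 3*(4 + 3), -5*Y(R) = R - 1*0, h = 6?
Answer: -492/5 ≈ -98.400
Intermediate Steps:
c = 24 (c = 6*4 = 24)
Y(R) = -R/5 (Y(R) = -(R - 1*0)/5 = -(R + 0)/5 = -R/5)
E = 21 (E = 3*7 = 21)
M(o) = 1/(-4 + o)
Y(c)*(E + M(2)) = (-1/5*24)*(21 + 1/(-4 + 2)) = -24*(21 + 1/(-2))/5 = -24*(21 - 1/2)/5 = -24/5*41/2 = -492/5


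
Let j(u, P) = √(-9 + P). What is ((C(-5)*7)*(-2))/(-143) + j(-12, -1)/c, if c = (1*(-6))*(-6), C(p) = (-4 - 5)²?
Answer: 1134/143 + I*√10/36 ≈ 7.9301 + 0.087841*I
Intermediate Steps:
C(p) = 81 (C(p) = (-9)² = 81)
c = 36 (c = -6*(-6) = 36)
((C(-5)*7)*(-2))/(-143) + j(-12, -1)/c = ((81*7)*(-2))/(-143) + √(-9 - 1)/36 = (567*(-2))*(-1/143) + √(-10)*(1/36) = -1134*(-1/143) + (I*√10)*(1/36) = 1134/143 + I*√10/36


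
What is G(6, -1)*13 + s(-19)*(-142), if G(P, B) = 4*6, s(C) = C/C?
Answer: 170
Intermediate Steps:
s(C) = 1
G(P, B) = 24
G(6, -1)*13 + s(-19)*(-142) = 24*13 + 1*(-142) = 312 - 142 = 170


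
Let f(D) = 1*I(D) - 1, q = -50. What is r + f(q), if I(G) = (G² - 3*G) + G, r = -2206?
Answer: 393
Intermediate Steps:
I(G) = G² - 2*G
f(D) = -1 + D*(-2 + D) (f(D) = 1*(D*(-2 + D)) - 1 = D*(-2 + D) - 1 = -1 + D*(-2 + D))
r + f(q) = -2206 + (-1 - 50*(-2 - 50)) = -2206 + (-1 - 50*(-52)) = -2206 + (-1 + 2600) = -2206 + 2599 = 393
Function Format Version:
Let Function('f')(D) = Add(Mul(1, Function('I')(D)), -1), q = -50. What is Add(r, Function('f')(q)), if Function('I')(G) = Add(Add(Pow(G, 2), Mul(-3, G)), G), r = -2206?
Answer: 393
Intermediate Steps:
Function('I')(G) = Add(Pow(G, 2), Mul(-2, G))
Function('f')(D) = Add(-1, Mul(D, Add(-2, D))) (Function('f')(D) = Add(Mul(1, Mul(D, Add(-2, D))), -1) = Add(Mul(D, Add(-2, D)), -1) = Add(-1, Mul(D, Add(-2, D))))
Add(r, Function('f')(q)) = Add(-2206, Add(-1, Mul(-50, Add(-2, -50)))) = Add(-2206, Add(-1, Mul(-50, -52))) = Add(-2206, Add(-1, 2600)) = Add(-2206, 2599) = 393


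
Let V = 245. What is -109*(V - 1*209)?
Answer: -3924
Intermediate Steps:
-109*(V - 1*209) = -109*(245 - 1*209) = -109*(245 - 209) = -109*36 = -3924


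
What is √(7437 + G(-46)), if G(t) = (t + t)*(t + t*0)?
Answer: √11669 ≈ 108.02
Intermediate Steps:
G(t) = 2*t² (G(t) = (2*t)*(t + 0) = (2*t)*t = 2*t²)
√(7437 + G(-46)) = √(7437 + 2*(-46)²) = √(7437 + 2*2116) = √(7437 + 4232) = √11669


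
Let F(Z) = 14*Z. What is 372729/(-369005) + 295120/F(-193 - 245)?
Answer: -567277193/11544585 ≈ -49.138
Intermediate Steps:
372729/(-369005) + 295120/F(-193 - 245) = 372729/(-369005) + 295120/((14*(-193 - 245))) = 372729*(-1/369005) + 295120/((14*(-438))) = -53247/52715 + 295120/(-6132) = -53247/52715 + 295120*(-1/6132) = -53247/52715 - 10540/219 = -567277193/11544585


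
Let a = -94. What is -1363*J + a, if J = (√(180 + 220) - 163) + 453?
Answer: -422624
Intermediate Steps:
J = 310 (J = (√400 - 163) + 453 = (20 - 163) + 453 = -143 + 453 = 310)
-1363*J + a = -1363*310 - 94 = -422530 - 94 = -422624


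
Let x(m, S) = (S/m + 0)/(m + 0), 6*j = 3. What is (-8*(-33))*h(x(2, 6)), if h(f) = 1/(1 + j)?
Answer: 176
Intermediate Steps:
j = ½ (j = (⅙)*3 = ½ ≈ 0.50000)
x(m, S) = S/m² (x(m, S) = (S/m)/m = S/m²)
h(f) = ⅔ (h(f) = 1/(1 + ½) = 1/(3/2) = ⅔)
(-8*(-33))*h(x(2, 6)) = -8*(-33)*(⅔) = 264*(⅔) = 176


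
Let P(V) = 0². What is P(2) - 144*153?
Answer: -22032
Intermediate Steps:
P(V) = 0
P(2) - 144*153 = 0 - 144*153 = 0 - 22032 = -22032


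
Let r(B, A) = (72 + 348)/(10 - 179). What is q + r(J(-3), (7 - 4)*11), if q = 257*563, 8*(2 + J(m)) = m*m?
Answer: 24452359/169 ≈ 1.4469e+5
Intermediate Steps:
J(m) = -2 + m²/8 (J(m) = -2 + (m*m)/8 = -2 + m²/8)
r(B, A) = -420/169 (r(B, A) = 420/(-169) = 420*(-1/169) = -420/169)
q = 144691
q + r(J(-3), (7 - 4)*11) = 144691 - 420/169 = 24452359/169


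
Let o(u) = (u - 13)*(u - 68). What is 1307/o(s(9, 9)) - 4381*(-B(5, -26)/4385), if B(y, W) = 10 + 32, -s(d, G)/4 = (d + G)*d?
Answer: 87089461747/2075315260 ≈ 41.964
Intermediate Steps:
s(d, G) = -4*d*(G + d) (s(d, G) = -4*(d + G)*d = -4*(G + d)*d = -4*d*(G + d))
B(y, W) = 42
o(u) = (-68 + u)*(-13 + u) (o(u) = (-13 + u)*(-68 + u) = (-68 + u)*(-13 + u))
1307/o(s(9, 9)) - 4381*(-B(5, -26)/4385) = 1307/(884 + (-4*9*(9 + 9))² - (-324)*9*(9 + 9)) - 4381/((-4385/42)) = 1307/(884 + (-4*9*18)² - (-324)*9*18) - 4381/((-4385*1/42)) = 1307/(884 + (-648)² - 81*(-648)) - 4381/(-4385/42) = 1307/(884 + 419904 + 52488) - 4381*(-42/4385) = 1307/473276 + 184002/4385 = 87089461747/2075315260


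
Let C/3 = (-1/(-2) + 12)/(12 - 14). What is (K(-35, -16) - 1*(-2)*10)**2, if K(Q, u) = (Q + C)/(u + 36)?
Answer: 76729/256 ≈ 299.72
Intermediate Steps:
C = -75/4 (C = 3*((-1/(-2) + 12)/(12 - 14)) = 3*((-1*(-1/2) + 12)/(-2)) = 3*((1/2 + 12)*(-1/2)) = 3*((25/2)*(-1/2)) = 3*(-25/4) = -75/4 ≈ -18.750)
K(Q, u) = (-75/4 + Q)/(36 + u) (K(Q, u) = (Q - 75/4)/(u + 36) = (-75/4 + Q)/(36 + u))
(K(-35, -16) - 1*(-2)*10)**2 = ((-75/4 - 35)/(36 - 16) - 1*(-2)*10)**2 = (-215/4/20 + 2*10)**2 = ((1/20)*(-215/4) + 20)**2 = (-43/16 + 20)**2 = (277/16)**2 = 76729/256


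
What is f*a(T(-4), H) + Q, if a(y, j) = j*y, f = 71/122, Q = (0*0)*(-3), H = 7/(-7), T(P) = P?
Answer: 142/61 ≈ 2.3279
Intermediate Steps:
H = -1 (H = 7*(-1/7) = -1)
Q = 0 (Q = 0*(-3) = 0)
f = 71/122 (f = 71*(1/122) = 71/122 ≈ 0.58197)
f*a(T(-4), H) + Q = 71*(-1*(-4))/122 + 0 = (71/122)*4 + 0 = 142/61 + 0 = 142/61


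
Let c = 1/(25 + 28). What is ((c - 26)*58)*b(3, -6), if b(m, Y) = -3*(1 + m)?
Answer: 958392/53 ≈ 18083.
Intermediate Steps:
c = 1/53 ≈ 0.018868
b(m, Y) = -3 - 3*m
((c - 26)*58)*b(3, -6) = ((1/53 - 26)*58)*(-3 - 3*3) = (-1377/53*58)*(-3 - 9) = -79866/53*(-12) = 958392/53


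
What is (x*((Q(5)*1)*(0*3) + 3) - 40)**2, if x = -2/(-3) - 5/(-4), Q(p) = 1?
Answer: 18769/16 ≈ 1173.1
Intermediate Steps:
x = 23/12 (x = -2*(-1/3) - 5*(-1/4) = 2/3 + 5/4 = 23/12 ≈ 1.9167)
(x*((Q(5)*1)*(0*3) + 3) - 40)**2 = (23*((1*1)*(0*3) + 3)/12 - 40)**2 = (23*(1*0 + 3)/12 - 40)**2 = (23*(0 + 3)/12 - 40)**2 = ((23/12)*3 - 40)**2 = (23/4 - 40)**2 = (-137/4)**2 = 18769/16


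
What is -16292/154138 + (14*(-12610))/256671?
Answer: -15696603226/19781377299 ≈ -0.79350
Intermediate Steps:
-16292/154138 + (14*(-12610))/256671 = -16292*1/154138 - 176540*1/256671 = -8146/77069 - 176540/256671 = -15696603226/19781377299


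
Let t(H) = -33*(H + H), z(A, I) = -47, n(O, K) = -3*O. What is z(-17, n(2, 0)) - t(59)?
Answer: 3847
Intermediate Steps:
t(H) = -66*H
z(-17, n(2, 0)) - t(59) = -47 - (-66)*59 = -47 - 1*(-3894) = -47 + 3894 = 3847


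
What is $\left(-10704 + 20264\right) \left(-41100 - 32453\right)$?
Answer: $-703166680$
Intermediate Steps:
$\left(-10704 + 20264\right) \left(-41100 - 32453\right) = 9560 \left(-73553\right) = -703166680$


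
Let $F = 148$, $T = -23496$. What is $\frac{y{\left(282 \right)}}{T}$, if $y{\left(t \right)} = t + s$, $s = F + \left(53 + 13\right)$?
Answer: $- \frac{62}{2937} \approx -0.02111$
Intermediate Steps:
$s = 214$ ($s = 148 + \left(53 + 13\right) = 148 + 66 = 214$)
$y{\left(t \right)} = 214 + t$ ($y{\left(t \right)} = t + 214 = 214 + t$)
$\frac{y{\left(282 \right)}}{T} = \frac{214 + 282}{-23496} = 496 \left(- \frac{1}{23496}\right) = - \frac{62}{2937}$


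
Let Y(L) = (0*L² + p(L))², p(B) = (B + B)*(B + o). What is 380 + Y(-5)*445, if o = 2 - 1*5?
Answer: 2848380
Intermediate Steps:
o = -3 (o = 2 - 5 = -3)
p(B) = 2*B*(-3 + B) (p(B) = (B + B)*(B - 3) = (2*B)*(-3 + B) = 2*B*(-3 + B))
Y(L) = 4*L²*(-3 + L)² (Y(L) = (0*L² + 2*L*(-3 + L))² = (0 + 2*L*(-3 + L))² = (2*L*(-3 + L))² = 4*L²*(-3 + L)²)
380 + Y(-5)*445 = 380 + (4*(-5)²*(-3 - 5)²)*445 = 380 + (4*25*(-8)²)*445 = 380 + (4*25*64)*445 = 380 + 6400*445 = 380 + 2848000 = 2848380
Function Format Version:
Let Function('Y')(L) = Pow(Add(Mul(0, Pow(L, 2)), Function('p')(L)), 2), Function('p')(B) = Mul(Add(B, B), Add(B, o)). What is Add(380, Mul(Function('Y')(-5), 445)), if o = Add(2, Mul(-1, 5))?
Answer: 2848380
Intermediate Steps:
o = -3 (o = Add(2, -5) = -3)
Function('p')(B) = Mul(2, B, Add(-3, B)) (Function('p')(B) = Mul(Add(B, B), Add(B, -3)) = Mul(Mul(2, B), Add(-3, B)) = Mul(2, B, Add(-3, B)))
Function('Y')(L) = Mul(4, Pow(L, 2), Pow(Add(-3, L), 2)) (Function('Y')(L) = Pow(Add(Mul(0, Pow(L, 2)), Mul(2, L, Add(-3, L))), 2) = Pow(Add(0, Mul(2, L, Add(-3, L))), 2) = Pow(Mul(2, L, Add(-3, L)), 2) = Mul(4, Pow(L, 2), Pow(Add(-3, L), 2)))
Add(380, Mul(Function('Y')(-5), 445)) = Add(380, Mul(Mul(4, Pow(-5, 2), Pow(Add(-3, -5), 2)), 445)) = Add(380, Mul(Mul(4, 25, Pow(-8, 2)), 445)) = Add(380, Mul(Mul(4, 25, 64), 445)) = Add(380, Mul(6400, 445)) = Add(380, 2848000) = 2848380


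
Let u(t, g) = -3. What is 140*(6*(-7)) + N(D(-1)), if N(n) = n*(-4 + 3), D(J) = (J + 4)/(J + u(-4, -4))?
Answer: -23517/4 ≈ -5879.3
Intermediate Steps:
D(J) = (4 + J)/(-3 + J) (D(J) = (J + 4)/(J - 3) = (4 + J)/(-3 + J))
N(n) = -n (N(n) = n*(-1) = -n)
140*(6*(-7)) + N(D(-1)) = 140*(6*(-7)) - (4 - 1)/(-3 - 1) = 140*(-42) - 3/(-4) = -5880 - (-1)*3/4 = -5880 - 1*(-¾) = -5880 + ¾ = -23517/4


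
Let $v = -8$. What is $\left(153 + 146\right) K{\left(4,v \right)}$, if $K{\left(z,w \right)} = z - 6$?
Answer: $-598$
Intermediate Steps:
$K{\left(z,w \right)} = -6 + z$ ($K{\left(z,w \right)} = z - 6 = -6 + z$)
$\left(153 + 146\right) K{\left(4,v \right)} = \left(153 + 146\right) \left(-6 + 4\right) = 299 \left(-2\right) = -598$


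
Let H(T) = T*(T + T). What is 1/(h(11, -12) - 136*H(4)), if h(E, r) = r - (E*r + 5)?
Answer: -1/4237 ≈ -0.00023602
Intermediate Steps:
h(E, r) = -5 + r - E*r (h(E, r) = r - (5 + E*r) = r + (-5 - E*r) = -5 + r - E*r)
H(T) = 2*T² (H(T) = T*(2*T) = 2*T²)
1/(h(11, -12) - 136*H(4)) = 1/((-5 - 12 - 1*11*(-12)) - 272*4²) = 1/((-5 - 12 + 132) - 272*16) = 1/(115 - 136*32) = 1/(115 - 4352) = 1/(-4237) = -1/4237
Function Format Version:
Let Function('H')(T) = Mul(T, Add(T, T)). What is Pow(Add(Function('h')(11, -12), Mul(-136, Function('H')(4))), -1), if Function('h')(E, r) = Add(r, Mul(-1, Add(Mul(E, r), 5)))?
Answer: Rational(-1, 4237) ≈ -0.00023602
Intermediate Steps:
Function('h')(E, r) = Add(-5, r, Mul(-1, E, r)) (Function('h')(E, r) = Add(r, Mul(-1, Add(5, Mul(E, r)))) = Add(r, Add(-5, Mul(-1, E, r))) = Add(-5, r, Mul(-1, E, r)))
Function('H')(T) = Mul(2, Pow(T, 2)) (Function('H')(T) = Mul(T, Mul(2, T)) = Mul(2, Pow(T, 2)))
Pow(Add(Function('h')(11, -12), Mul(-136, Function('H')(4))), -1) = Pow(Add(Add(-5, -12, Mul(-1, 11, -12)), Mul(-136, Mul(2, Pow(4, 2)))), -1) = Pow(Add(Add(-5, -12, 132), Mul(-136, Mul(2, 16))), -1) = Pow(Add(115, Mul(-136, 32)), -1) = Pow(Add(115, -4352), -1) = Pow(-4237, -1) = Rational(-1, 4237)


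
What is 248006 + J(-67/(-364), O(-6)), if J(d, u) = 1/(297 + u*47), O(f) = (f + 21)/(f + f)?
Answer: 236349722/953 ≈ 2.4801e+5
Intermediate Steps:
O(f) = (21 + f)/(2*f) (O(f) = (21 + f)/((2*f)) = (21 + f)*(1/(2*f)) = (21 + f)/(2*f))
J(d, u) = 1/(297 + 47*u)
248006 + J(-67/(-364), O(-6)) = 248006 + 1/(297 + 47*((½)*(21 - 6)/(-6))) = 248006 + 1/(297 + 47*((½)*(-⅙)*15)) = 248006 + 1/(297 + 47*(-5/4)) = 248006 + 1/(297 - 235/4) = 248006 + 1/(953/4) = 248006 + 4/953 = 236349722/953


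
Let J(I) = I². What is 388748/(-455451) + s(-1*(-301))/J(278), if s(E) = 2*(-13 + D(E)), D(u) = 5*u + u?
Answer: -14205376573/17599537542 ≈ -0.80715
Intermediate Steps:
D(u) = 6*u
s(E) = -26 + 12*E (s(E) = 2*(-13 + 6*E) = -26 + 12*E)
388748/(-455451) + s(-1*(-301))/J(278) = 388748/(-455451) + (-26 + 12*(-1*(-301)))/(278²) = 388748*(-1/455451) + (-26 + 12*301)/77284 = -388748/455451 + (-26 + 3612)*(1/77284) = -388748/455451 + 3586*(1/77284) = -388748/455451 + 1793/38642 = -14205376573/17599537542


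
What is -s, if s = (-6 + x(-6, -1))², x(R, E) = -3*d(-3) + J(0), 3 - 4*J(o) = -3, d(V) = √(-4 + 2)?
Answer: -9/4 - 27*I*√2 ≈ -2.25 - 38.184*I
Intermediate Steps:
d(V) = I*√2 (d(V) = √(-2) = I*√2)
J(o) = 3/2 (J(o) = ¾ - ¼*(-3) = ¾ + ¾ = 3/2)
x(R, E) = 3/2 - 3*I*√2 (x(R, E) = -3*I*√2 + 3/2 = 3/2 - 3*I*√2)
s = (-9/2 - 3*I*√2)² (s = (-6 + (3/2 - 3*I*√2))² = (-9/2 - 3*I*√2)² ≈ 2.25 + 38.184*I)
-s = -(9/4 + 27*I*√2) = -9/4 - 27*I*√2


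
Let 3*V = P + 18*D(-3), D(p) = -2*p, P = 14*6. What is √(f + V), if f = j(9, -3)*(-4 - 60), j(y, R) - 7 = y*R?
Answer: 8*√21 ≈ 36.661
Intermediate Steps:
P = 84
j(y, R) = 7 + R*y (j(y, R) = 7 + y*R = 7 + R*y)
V = 64 (V = (84 + 18*(-2*(-3)))/3 = (84 + 18*6)/3 = (84 + 108)/3 = (⅓)*192 = 64)
f = 1280 (f = (7 - 3*9)*(-4 - 60) = (7 - 27)*(-64) = -20*(-64) = 1280)
√(f + V) = √(1280 + 64) = √1344 = 8*√21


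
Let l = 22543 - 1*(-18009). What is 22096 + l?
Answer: 62648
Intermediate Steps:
l = 40552 (l = 22543 + 18009 = 40552)
22096 + l = 22096 + 40552 = 62648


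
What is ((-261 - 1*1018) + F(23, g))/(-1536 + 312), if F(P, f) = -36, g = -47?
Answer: 1315/1224 ≈ 1.0743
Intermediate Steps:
((-261 - 1*1018) + F(23, g))/(-1536 + 312) = ((-261 - 1*1018) - 36)/(-1536 + 312) = ((-261 - 1018) - 36)/(-1224) = (-1279 - 36)*(-1/1224) = -1315*(-1/1224) = 1315/1224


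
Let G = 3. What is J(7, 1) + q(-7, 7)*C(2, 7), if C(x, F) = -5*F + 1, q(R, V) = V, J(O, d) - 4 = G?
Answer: -231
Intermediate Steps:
J(O, d) = 7 (J(O, d) = 4 + 3 = 7)
C(x, F) = 1 - 5*F
J(7, 1) + q(-7, 7)*C(2, 7) = 7 + 7*(1 - 5*7) = 7 + 7*(1 - 35) = 7 + 7*(-34) = 7 - 238 = -231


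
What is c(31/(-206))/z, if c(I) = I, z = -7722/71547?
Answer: 739319/530244 ≈ 1.3943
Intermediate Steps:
z = -2574/23849 (z = -7722*1/71547 = -2574/23849 ≈ -0.10793)
c(31/(-206))/z = (31/(-206))/(-2574/23849) = (31*(-1/206))*(-23849/2574) = -31/206*(-23849/2574) = 739319/530244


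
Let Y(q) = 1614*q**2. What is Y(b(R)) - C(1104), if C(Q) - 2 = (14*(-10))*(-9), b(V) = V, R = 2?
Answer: 5194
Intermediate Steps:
C(Q) = 1262 (C(Q) = 2 + (14*(-10))*(-9) = 2 - 140*(-9) = 2 + 1260 = 1262)
Y(b(R)) - C(1104) = 1614*2**2 - 1*1262 = 1614*4 - 1262 = 6456 - 1262 = 5194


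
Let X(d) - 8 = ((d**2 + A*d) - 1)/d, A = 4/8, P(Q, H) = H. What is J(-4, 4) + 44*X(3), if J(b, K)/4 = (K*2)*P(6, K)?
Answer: 1858/3 ≈ 619.33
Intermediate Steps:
A = 1/2 (A = 4*(1/8) = 1/2 ≈ 0.50000)
J(b, K) = 8*K**2 (J(b, K) = 4*((K*2)*K) = 4*((2*K)*K) = 4*(2*K**2) = 8*K**2)
X(d) = 8 + (-1 + d**2 + d/2)/d (X(d) = 8 + ((d**2 + d/2) - 1)/d = 8 + (-1 + d**2 + d/2)/d)
J(-4, 4) + 44*X(3) = 8*4**2 + 44*(17/2 + 3 - 1/3) = 8*16 + 44*(17/2 + 3 - 1*1/3) = 128 + 44*(17/2 + 3 - 1/3) = 128 + 44*(67/6) = 128 + 1474/3 = 1858/3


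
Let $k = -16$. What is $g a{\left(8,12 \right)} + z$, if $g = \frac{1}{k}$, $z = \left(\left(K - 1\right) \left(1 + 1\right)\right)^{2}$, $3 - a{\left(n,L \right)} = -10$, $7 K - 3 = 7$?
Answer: $- \frac{61}{784} \approx -0.077806$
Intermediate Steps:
$K = \frac{10}{7}$ ($K = \frac{3}{7} + \frac{1}{7} \cdot 7 = \frac{3}{7} + 1 = \frac{10}{7} \approx 1.4286$)
$a{\left(n,L \right)} = 13$ ($a{\left(n,L \right)} = 3 - -10 = 3 + 10 = 13$)
$z = \frac{36}{49}$ ($z = \left(\left(\frac{10}{7} - 1\right) \left(1 + 1\right)\right)^{2} = \left(\frac{3}{7} \cdot 2\right)^{2} = \left(\frac{6}{7}\right)^{2} = \frac{36}{49} \approx 0.73469$)
$g = - \frac{1}{16}$ ($g = \frac{1}{-16} = - \frac{1}{16} \approx -0.0625$)
$g a{\left(8,12 \right)} + z = \left(- \frac{1}{16}\right) 13 + \frac{36}{49} = - \frac{13}{16} + \frac{36}{49} = - \frac{61}{784}$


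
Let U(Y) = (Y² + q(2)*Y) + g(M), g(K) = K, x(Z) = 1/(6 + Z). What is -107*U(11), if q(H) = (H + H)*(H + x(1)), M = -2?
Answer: -159751/7 ≈ -22822.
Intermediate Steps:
q(H) = 2*H*(⅐ + H) (q(H) = (H + H)*(H + 1/(6 + 1)) = (2*H)*(H + 1/7) = (2*H)*(H + ⅐) = (2*H)*(⅐ + H) = 2*H*(⅐ + H))
U(Y) = -2 + Y² + 60*Y/7 (U(Y) = (Y² + ((2/7)*2*(1 + 7*2))*Y) - 2 = (Y² + ((2/7)*2*(1 + 14))*Y) - 2 = (Y² + ((2/7)*2*15)*Y) - 2 = (Y² + 60*Y/7) - 2 = -2 + Y² + 60*Y/7)
-107*U(11) = -107*(-2 + 11² + (60/7)*11) = -107*(-2 + 121 + 660/7) = -107*1493/7 = -159751/7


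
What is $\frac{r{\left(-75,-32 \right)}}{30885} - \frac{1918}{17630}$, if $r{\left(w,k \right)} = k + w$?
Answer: $- \frac{6112384}{54450255} \approx -0.11226$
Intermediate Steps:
$\frac{r{\left(-75,-32 \right)}}{30885} - \frac{1918}{17630} = \frac{-32 - 75}{30885} - \frac{1918}{17630} = \left(-107\right) \frac{1}{30885} - \frac{959}{8815} = - \frac{107}{30885} - \frac{959}{8815} = - \frac{6112384}{54450255}$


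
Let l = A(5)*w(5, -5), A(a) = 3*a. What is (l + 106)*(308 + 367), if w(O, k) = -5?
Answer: 20925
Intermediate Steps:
l = -75 (l = (3*5)*(-5) = 15*(-5) = -75)
(l + 106)*(308 + 367) = (-75 + 106)*(308 + 367) = 31*675 = 20925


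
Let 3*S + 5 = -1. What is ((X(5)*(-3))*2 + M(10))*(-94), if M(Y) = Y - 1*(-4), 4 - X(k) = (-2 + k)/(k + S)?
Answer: 376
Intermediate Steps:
S = -2 (S = -5/3 + (1/3)*(-1) = -5/3 - 1/3 = -2)
X(k) = 3 (X(k) = 4 - (-2 + k)/(k - 2) = 4 - (-2 + k)/(-2 + k) = 4 - 1*1 = 4 - 1 = 3)
M(Y) = 4 + Y (M(Y) = Y + 4 = 4 + Y)
((X(5)*(-3))*2 + M(10))*(-94) = ((3*(-3))*2 + (4 + 10))*(-94) = (-9*2 + 14)*(-94) = (-18 + 14)*(-94) = -4*(-94) = 376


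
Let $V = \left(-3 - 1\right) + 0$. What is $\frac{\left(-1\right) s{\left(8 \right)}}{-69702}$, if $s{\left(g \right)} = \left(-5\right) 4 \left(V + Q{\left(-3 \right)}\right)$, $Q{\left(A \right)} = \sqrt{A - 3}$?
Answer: $\frac{40}{34851} - \frac{10 i \sqrt{6}}{34851} \approx 0.0011477 - 0.00070285 i$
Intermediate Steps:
$V = -4$ ($V = -4 + 0 = -4$)
$Q{\left(A \right)} = \sqrt{-3 + A}$
$s{\left(g \right)} = 80 - 20 i \sqrt{6}$ ($s{\left(g \right)} = \left(-5\right) 4 \left(-4 + \sqrt{-3 - 3}\right) = - 20 \left(-4 + \sqrt{-6}\right) = - 20 \left(-4 + i \sqrt{6}\right) = 80 - 20 i \sqrt{6}$)
$\frac{\left(-1\right) s{\left(8 \right)}}{-69702} = \frac{\left(-1\right) \left(80 - 20 i \sqrt{6}\right)}{-69702} = \left(-80 + 20 i \sqrt{6}\right) \left(- \frac{1}{69702}\right) = \frac{40}{34851} - \frac{10 i \sqrt{6}}{34851}$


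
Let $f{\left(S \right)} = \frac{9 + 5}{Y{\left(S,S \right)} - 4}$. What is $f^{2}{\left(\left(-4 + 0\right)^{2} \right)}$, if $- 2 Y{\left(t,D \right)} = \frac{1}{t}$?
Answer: $\frac{200704}{16641} \approx 12.061$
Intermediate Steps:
$Y{\left(t,D \right)} = - \frac{1}{2 t}$
$f{\left(S \right)} = \frac{14}{-4 - \frac{1}{2 S}}$ ($f{\left(S \right)} = \frac{9 + 5}{- \frac{1}{2 S} - 4} = \frac{14}{-4 - \frac{1}{2 S}}$)
$f^{2}{\left(\left(-4 + 0\right)^{2} \right)} = \left(- \frac{28 \left(-4 + 0\right)^{2}}{1 + 8 \left(-4 + 0\right)^{2}}\right)^{2} = \left(- \frac{28 \left(-4\right)^{2}}{1 + 8 \left(-4\right)^{2}}\right)^{2} = \left(\left(-28\right) 16 \frac{1}{1 + 8 \cdot 16}\right)^{2} = \left(\left(-28\right) 16 \frac{1}{1 + 128}\right)^{2} = \left(\left(-28\right) 16 \cdot \frac{1}{129}\right)^{2} = \left(- \frac{448}{129}\right)^{2} = \frac{200704}{16641}$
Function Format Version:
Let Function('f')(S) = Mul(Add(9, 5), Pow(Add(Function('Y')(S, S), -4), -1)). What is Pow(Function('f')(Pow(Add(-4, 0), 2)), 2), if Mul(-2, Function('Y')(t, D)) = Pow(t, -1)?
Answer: Rational(200704, 16641) ≈ 12.061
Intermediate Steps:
Function('Y')(t, D) = Mul(Rational(-1, 2), Pow(t, -1))
Function('f')(S) = Mul(14, Pow(Add(-4, Mul(Rational(-1, 2), Pow(S, -1))), -1)) (Function('f')(S) = Mul(Add(9, 5), Pow(Add(Mul(Rational(-1, 2), Pow(S, -1)), -4), -1)) = Mul(14, Pow(Add(-4, Mul(Rational(-1, 2), Pow(S, -1))), -1)))
Pow(Function('f')(Pow(Add(-4, 0), 2)), 2) = Pow(Mul(-28, Pow(Add(-4, 0), 2), Pow(Add(1, Mul(8, Pow(Add(-4, 0), 2))), -1)), 2) = Pow(Mul(-28, Pow(-4, 2), Pow(Add(1, Mul(8, Pow(-4, 2))), -1)), 2) = Pow(Mul(-28, 16, Pow(Add(1, Mul(8, 16)), -1)), 2) = Pow(Mul(-28, 16, Pow(Add(1, 128), -1)), 2) = Pow(Mul(-28, 16, Pow(129, -1)), 2) = Pow(Mul(-28, 16, Rational(1, 129)), 2) = Pow(Rational(-448, 129), 2) = Rational(200704, 16641)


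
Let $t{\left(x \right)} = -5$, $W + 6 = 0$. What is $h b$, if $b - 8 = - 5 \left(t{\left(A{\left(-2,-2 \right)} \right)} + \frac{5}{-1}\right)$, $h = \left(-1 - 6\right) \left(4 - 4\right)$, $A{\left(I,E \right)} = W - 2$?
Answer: $0$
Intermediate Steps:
$W = -6$ ($W = -6 + 0 = -6$)
$A{\left(I,E \right)} = -8$ ($A{\left(I,E \right)} = -6 - 2 = -8$)
$h = 0$ ($h = \left(-1 - 6\right) 0 = \left(-7\right) 0 = 0$)
$b = 58$ ($b = 8 - 5 \left(-5 + \frac{5}{-1}\right) = 8 - 5 \left(-5 + 5 \left(-1\right)\right) = 8 - 5 \left(-5 - 5\right) = 8 - -50 = 8 + 50 = 58$)
$h b = 0 \cdot 58 = 0$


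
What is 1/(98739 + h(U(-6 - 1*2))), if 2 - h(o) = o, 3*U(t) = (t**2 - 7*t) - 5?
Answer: 3/296108 ≈ 1.0131e-5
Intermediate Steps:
U(t) = -5/3 - 7*t/3 + t**2/3 (U(t) = ((t**2 - 7*t) - 5)/3 = (-5 + t**2 - 7*t)/3 = -5/3 - 7*t/3 + t**2/3)
h(o) = 2 - o
1/(98739 + h(U(-6 - 1*2))) = 1/(98739 + (2 - (-5/3 - 7*(-6 - 1*2)/3 + (-6 - 1*2)**2/3))) = 1/(98739 + (2 - (-5/3 - 7*(-6 - 2)/3 + (-6 - 2)**2/3))) = 1/(98739 + (2 - (-5/3 - 7/3*(-8) + (1/3)*(-8)**2))) = 1/(98739 + (2 - (-5/3 + 56/3 + (1/3)*64))) = 1/(98739 + (2 - (-5/3 + 56/3 + 64/3))) = 1/(98739 + (2 - 1*115/3)) = 1/(98739 + (2 - 115/3)) = 1/(98739 - 109/3) = 1/(296108/3) = 3/296108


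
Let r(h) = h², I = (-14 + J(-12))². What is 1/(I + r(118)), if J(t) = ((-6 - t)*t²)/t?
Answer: 1/21320 ≈ 4.6904e-5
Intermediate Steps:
J(t) = t*(-6 - t) (J(t) = (t²*(-6 - t))/t = t*(-6 - t))
I = 7396 (I = (-14 - 1*(-12)*(6 - 12))² = (-14 - 1*(-12)*(-6))² = (-14 - 72)² = (-86)² = 7396)
1/(I + r(118)) = 1/(7396 + 118²) = 1/(7396 + 13924) = 1/21320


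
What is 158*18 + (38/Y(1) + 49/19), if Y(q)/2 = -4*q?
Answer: 215979/76 ≈ 2841.8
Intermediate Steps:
Y(q) = -8*q (Y(q) = 2*(-4*q) = -8*q)
158*18 + (38/Y(1) + 49/19) = 158*18 + (38/((-8*1)) + 49/19) = 2844 + (38/(-8) + 49*(1/19)) = 2844 + (38*(-⅛) + 49/19) = 2844 + (-19/4 + 49/19) = 2844 - 165/76 = 215979/76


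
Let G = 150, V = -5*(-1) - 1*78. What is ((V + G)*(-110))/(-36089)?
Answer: 8470/36089 ≈ 0.23470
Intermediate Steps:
V = -73 (V = 5 - 78 = -73)
((V + G)*(-110))/(-36089) = ((-73 + 150)*(-110))/(-36089) = (77*(-110))*(-1/36089) = -8470*(-1/36089) = 8470/36089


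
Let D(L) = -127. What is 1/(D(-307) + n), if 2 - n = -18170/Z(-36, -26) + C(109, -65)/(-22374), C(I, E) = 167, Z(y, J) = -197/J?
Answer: 4407678/10018998229 ≈ 0.00043993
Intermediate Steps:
n = 10578773335/4407678 (n = 2 - (-18170/((-197/(-26))) + 167/(-22374)) = 2 - (-18170/((-197*(-1/26))) + 167*(-1/22374)) = 2 - (-18170/197/26 - 167/22374) = 2 - (-18170*26/197 - 167/22374) = 2 - (-472420/197 - 167/22374) = 2 - 1*(-10569957979/4407678) = 2 + 10569957979/4407678 = 10578773335/4407678 ≈ 2400.1)
1/(D(-307) + n) = 1/(-127 + 10578773335/4407678) = 1/(10018998229/4407678) = 4407678/10018998229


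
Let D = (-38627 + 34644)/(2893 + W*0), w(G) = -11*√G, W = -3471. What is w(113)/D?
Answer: 31823*√113/3983 ≈ 84.932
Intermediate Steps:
D = -3983/2893 (D = (-38627 + 34644)/(2893 - 3471*0) = -3983/(2893 + 0) = -3983/2893 ≈ -1.3768)
w(113)/D = (-11*√113)/(-3983/2893) = -11*√113*(-2893/3983) = 31823*√113/3983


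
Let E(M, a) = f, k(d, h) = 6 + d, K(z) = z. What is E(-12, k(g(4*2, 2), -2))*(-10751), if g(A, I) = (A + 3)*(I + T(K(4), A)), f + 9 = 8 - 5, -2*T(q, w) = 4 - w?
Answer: 64506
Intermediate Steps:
T(q, w) = -2 + w/2 (T(q, w) = -(4 - w)/2 = -2 + w/2)
f = -6 (f = -9 + (8 - 5) = -9 + 3 = -6)
g(A, I) = (3 + A)*(-2 + I + A/2) (g(A, I) = (A + 3)*(I + (-2 + A/2)) = (3 + A)*(-2 + I + A/2))
E(M, a) = -6
E(-12, k(g(4*2, 2), -2))*(-10751) = -6*(-10751) = 64506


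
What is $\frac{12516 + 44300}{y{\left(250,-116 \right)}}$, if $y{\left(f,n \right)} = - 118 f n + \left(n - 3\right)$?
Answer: $\frac{56816}{3421881} \approx 0.016604$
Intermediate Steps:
$y{\left(f,n \right)} = -3 + n - 118 f n$ ($y{\left(f,n \right)} = - 118 f n + \left(-3 + n\right) = -3 + n - 118 f n$)
$\frac{12516 + 44300}{y{\left(250,-116 \right)}} = \frac{12516 + 44300}{-3 - 116 - 29500 \left(-116\right)} = \frac{56816}{-3 - 116 + 3422000} = \frac{56816}{3421881}$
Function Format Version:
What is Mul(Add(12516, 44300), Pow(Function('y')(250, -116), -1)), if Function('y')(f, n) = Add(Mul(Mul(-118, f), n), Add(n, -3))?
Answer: Rational(56816, 3421881) ≈ 0.016604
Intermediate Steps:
Function('y')(f, n) = Add(-3, n, Mul(-118, f, n)) (Function('y')(f, n) = Add(Mul(-118, f, n), Add(-3, n)) = Add(-3, n, Mul(-118, f, n)))
Mul(Add(12516, 44300), Pow(Function('y')(250, -116), -1)) = Mul(Add(12516, 44300), Pow(Add(-3, -116, Mul(-118, 250, -116)), -1)) = Mul(56816, Pow(Add(-3, -116, 3422000), -1)) = Mul(56816, Pow(3421881, -1)) = Mul(56816, Rational(1, 3421881)) = Rational(56816, 3421881)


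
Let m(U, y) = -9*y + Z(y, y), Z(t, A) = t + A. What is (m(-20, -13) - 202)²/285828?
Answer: 4107/95276 ≈ 0.043106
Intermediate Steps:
Z(t, A) = A + t
m(U, y) = -7*y (m(U, y) = -9*y + (y + y) = -9*y + 2*y = -7*y)
(m(-20, -13) - 202)²/285828 = (-7*(-13) - 202)²/285828 = (91 - 202)²*(1/285828) = (-111)²*(1/285828) = 12321*(1/285828) = 4107/95276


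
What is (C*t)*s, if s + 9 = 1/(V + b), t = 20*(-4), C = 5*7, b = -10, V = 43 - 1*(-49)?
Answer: 1031800/41 ≈ 25166.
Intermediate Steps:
V = 92 (V = 43 + 49 = 92)
C = 35
t = -80
s = -737/82 (s = -9 + 1/(92 - 10) = -9 + 1/82 = -737/82 ≈ -8.9878)
(C*t)*s = (35*(-80))*(-737/82) = -2800*(-737/82) = 1031800/41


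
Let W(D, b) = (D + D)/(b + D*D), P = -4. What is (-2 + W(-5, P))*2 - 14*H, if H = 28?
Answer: -8336/21 ≈ -396.95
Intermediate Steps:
W(D, b) = 2*D/(b + D²) (W(D, b) = (2*D)/(b + D²) = 2*D/(b + D²))
(-2 + W(-5, P))*2 - 14*H = (-2 + 2*(-5)/(-4 + (-5)²))*2 - 14*28 = (-2 + 2*(-5)/(-4 + 25))*2 - 392 = (-2 + 2*(-5)/21)*2 - 392 = (-2 + 2*(-5)*(1/21))*2 - 392 = (-2 - 10/21)*2 - 392 = -52/21*2 - 392 = -104/21 - 392 = -8336/21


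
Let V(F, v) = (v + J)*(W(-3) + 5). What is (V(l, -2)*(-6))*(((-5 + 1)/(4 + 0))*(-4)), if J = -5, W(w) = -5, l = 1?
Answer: 0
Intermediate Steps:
V(F, v) = 0 (V(F, v) = (v - 5)*(-5 + 5) = (-5 + v)*0 = 0)
(V(l, -2)*(-6))*(((-5 + 1)/(4 + 0))*(-4)) = (0*(-6))*(((-5 + 1)/(4 + 0))*(-4)) = 0*(-4/4*(-4)) = 0*(-4*1/4*(-4)) = 0*(-1*(-4)) = 0*4 = 0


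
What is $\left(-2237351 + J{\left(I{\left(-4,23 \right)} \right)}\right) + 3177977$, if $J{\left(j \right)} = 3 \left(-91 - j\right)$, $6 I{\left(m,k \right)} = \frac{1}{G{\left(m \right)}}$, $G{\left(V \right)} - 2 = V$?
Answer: $\frac{3761413}{4} \approx 9.4035 \cdot 10^{5}$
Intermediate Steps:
$G{\left(V \right)} = 2 + V$
$I{\left(m,k \right)} = \frac{1}{6 \left(2 + m\right)}$
$J{\left(j \right)} = -273 - 3 j$
$\left(-2237351 + J{\left(I{\left(-4,23 \right)} \right)}\right) + 3177977 = \left(-2237351 - \left(273 + 3 \frac{1}{6 \left(2 - 4\right)}\right)\right) + 3177977 = \left(-2237351 - \left(273 + 3 \frac{1}{6 \left(-2\right)}\right)\right) + 3177977 = \left(-2237351 - \left(273 + 3 \cdot \frac{1}{6} \left(- \frac{1}{2}\right)\right)\right) + 3177977 = \left(-2237351 - \frac{1091}{4}\right) + 3177977 = - \frac{8950495}{4} + 3177977 = \frac{3761413}{4}$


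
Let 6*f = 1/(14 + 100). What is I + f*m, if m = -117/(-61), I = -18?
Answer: -83435/4636 ≈ -17.997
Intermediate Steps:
m = 117/61 (m = -117*(-1/61) = 117/61 ≈ 1.9180)
f = 1/684 (f = 1/(6*(14 + 100)) = (⅙)/114 = (⅙)*(1/114) = 1/684 ≈ 0.0014620)
I + f*m = -18 + (1/684)*(117/61) = -18 + 13/4636 = -83435/4636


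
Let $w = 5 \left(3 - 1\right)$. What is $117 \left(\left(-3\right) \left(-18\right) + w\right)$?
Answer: $7488$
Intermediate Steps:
$w = 10$ ($w = 5 \cdot 2 = 10$)
$117 \left(\left(-3\right) \left(-18\right) + w\right) = 117 \left(\left(-3\right) \left(-18\right) + 10\right) = 117 \left(54 + 10\right) = 117 \cdot 64 = 7488$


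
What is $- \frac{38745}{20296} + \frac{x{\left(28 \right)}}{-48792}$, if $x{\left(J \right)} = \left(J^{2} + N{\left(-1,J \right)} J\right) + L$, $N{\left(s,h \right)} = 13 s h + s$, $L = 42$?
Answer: $- \frac{212473177}{123785304} \approx -1.7165$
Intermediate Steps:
$N{\left(s,h \right)} = s + 13 h s$ ($N{\left(s,h \right)} = 13 h s + s = s + 13 h s$)
$x{\left(J \right)} = 42 + J^{2} + J \left(-1 - 13 J\right)$ ($x{\left(J \right)} = \left(J^{2} + - (1 + 13 J) J\right) + 42 = \left(J^{2} + \left(-1 - 13 J\right) J\right) + 42 = \left(J^{2} + J \left(-1 - 13 J\right)\right) + 42 = 42 + J^{2} + J \left(-1 - 13 J\right)$)
$- \frac{38745}{20296} + \frac{x{\left(28 \right)}}{-48792} = - \frac{38745}{20296} + \frac{42 - 28 - 12 \cdot 28^{2}}{-48792} = \left(-38745\right) \frac{1}{20296} + \left(42 - 28 - 9408\right) \left(- \frac{1}{48792}\right) = - \frac{38745}{20296} + \left(42 - 28 - 9408\right) \left(- \frac{1}{48792}\right) = - \frac{38745}{20296} - - \frac{4697}{24396} = - \frac{38745}{20296} + \frac{4697}{24396} = - \frac{212473177}{123785304}$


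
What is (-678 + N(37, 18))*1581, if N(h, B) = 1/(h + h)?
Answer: -79320351/74 ≈ -1.0719e+6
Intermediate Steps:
N(h, B) = 1/(2*h)
(-678 + N(37, 18))*1581 = (-678 + (½)/37)*1581 = (-678 + (½)*(1/37))*1581 = (-678 + 1/74)*1581 = -50171/74*1581 = -79320351/74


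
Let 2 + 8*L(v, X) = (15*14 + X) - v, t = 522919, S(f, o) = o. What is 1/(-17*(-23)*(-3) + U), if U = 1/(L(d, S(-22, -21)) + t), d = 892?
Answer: -4182647/4906244923 ≈ -0.00085251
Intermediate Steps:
L(v, X) = 26 - v/8 + X/8 (L(v, X) = -¼ + ((15*14 + X) - v)/8 = -¼ + ((210 + X) - v)/8 = -¼ + (210 + X - v)/8 = -¼ + (105/4 - v/8 + X/8) = 26 - v/8 + X/8)
U = 8/4182647 (U = 1/((26 - ⅛*892 + (⅛)*(-21)) + 522919) = 1/((26 - 223/2 - 21/8) + 522919) = 1/(-705/8 + 522919) = 1/(4182647/8) = 8/4182647 ≈ 1.9127e-6)
1/(-17*(-23)*(-3) + U) = 1/(-17*(-23)*(-3) + 8/4182647) = 1/(391*(-3) + 8/4182647) = 1/(-1173 + 8/4182647) = 1/(-4906244923/4182647) = -4182647/4906244923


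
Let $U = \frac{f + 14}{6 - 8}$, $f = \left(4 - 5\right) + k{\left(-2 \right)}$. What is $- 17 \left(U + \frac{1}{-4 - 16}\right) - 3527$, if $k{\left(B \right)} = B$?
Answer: $- \frac{68653}{20} \approx -3432.6$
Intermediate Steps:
$f = -3$ ($f = \left(4 - 5\right) - 2 = -1 - 2 = -3$)
$U = - \frac{11}{2}$ ($U = \frac{-3 + 14}{6 - 8} = \frac{11}{-2} = 11 \left(- \frac{1}{2}\right) = - \frac{11}{2} \approx -5.5$)
$- 17 \left(U + \frac{1}{-4 - 16}\right) - 3527 = - 17 \left(- \frac{11}{2} + \frac{1}{-4 - 16}\right) - 3527 = - 17 \left(- \frac{11}{2} + \frac{1}{-20}\right) - 3527 = - 17 \left(- \frac{11}{2} - \frac{1}{20}\right) - 3527 = \left(-17\right) \left(- \frac{111}{20}\right) - 3527 = \frac{1887}{20} - 3527 = - \frac{68653}{20}$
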